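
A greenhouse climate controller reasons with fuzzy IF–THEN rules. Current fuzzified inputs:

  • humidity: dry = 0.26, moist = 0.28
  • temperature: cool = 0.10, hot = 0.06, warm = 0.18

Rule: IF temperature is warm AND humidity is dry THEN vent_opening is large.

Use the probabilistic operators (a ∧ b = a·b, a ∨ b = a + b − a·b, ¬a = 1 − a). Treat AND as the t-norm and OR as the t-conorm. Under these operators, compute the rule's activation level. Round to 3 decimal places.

0.047

firing strength: warm=0.18, dry=0.26; AND[a·b] → w = 0.0468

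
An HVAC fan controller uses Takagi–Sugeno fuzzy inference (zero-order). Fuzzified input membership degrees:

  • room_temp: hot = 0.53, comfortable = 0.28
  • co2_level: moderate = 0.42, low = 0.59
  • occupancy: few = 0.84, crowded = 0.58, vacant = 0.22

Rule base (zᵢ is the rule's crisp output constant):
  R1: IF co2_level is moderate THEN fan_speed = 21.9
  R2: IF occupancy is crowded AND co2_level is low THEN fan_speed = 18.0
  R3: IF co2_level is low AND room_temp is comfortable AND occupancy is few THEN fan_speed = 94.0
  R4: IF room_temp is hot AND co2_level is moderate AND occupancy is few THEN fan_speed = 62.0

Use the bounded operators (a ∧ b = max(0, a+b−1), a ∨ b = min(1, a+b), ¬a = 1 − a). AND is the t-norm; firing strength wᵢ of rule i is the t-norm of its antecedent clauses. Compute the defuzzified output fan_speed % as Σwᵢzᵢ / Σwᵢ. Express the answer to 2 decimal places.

R1 (z=21.9): moderate=0.42 → w = 0.42
R2 (z=18.0): crowded=0.58, low=0.59; AND[max(0, a+b−1)] → w = 0.17
R3 (z=94.0): low=0.59, comfortable=0.28, few=0.84; AND[max(0, a+b−1)] → w = 0.00
R4 (z=62.0): hot=0.53, moderate=0.42, few=0.84; AND[max(0, a+b−1)] → w = 0.00
Weighted average = (0.42·21.9 + 0.17·18.0 + 0.00·94.0 + 0.00·62.0) / (0.42 + 0.17 + 0.00 + 0.00)
  = 12.2580 / 0.5900 = 20.78

20.78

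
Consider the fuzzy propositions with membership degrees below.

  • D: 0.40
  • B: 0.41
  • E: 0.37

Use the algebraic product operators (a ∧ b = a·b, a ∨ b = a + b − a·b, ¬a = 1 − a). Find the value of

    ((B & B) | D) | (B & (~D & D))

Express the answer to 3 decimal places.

0.550

B & B = a·b on (0.4100, 0.4100) = 0.1681
(B & B) | D = a + b − a·b on (0.1681, 0.4000) = 0.5009
~D = 1 − 0.4000 = 0.6000
~D & D = a·b on (0.6000, 0.4000) = 0.2400
B & (~D & D) = a·b on (0.4100, 0.2400) = 0.0984
((B & B) | D) | (B & (~D & D)) = a + b − a·b on (0.5009, 0.0984) = 0.5500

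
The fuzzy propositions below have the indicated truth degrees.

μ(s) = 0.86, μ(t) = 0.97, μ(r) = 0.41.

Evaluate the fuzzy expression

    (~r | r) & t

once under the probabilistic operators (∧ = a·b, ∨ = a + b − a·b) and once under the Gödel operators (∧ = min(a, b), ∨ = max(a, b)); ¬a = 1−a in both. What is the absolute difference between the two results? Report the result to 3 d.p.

Under probabilistic:
  ~r = 1 − 0.4100 = 0.5900
  ~r | r = a + b − a·b on (0.5900, 0.4100) = 0.7581
  (~r | r) & t = a·b on (0.7581, 0.9700) = 0.7354
  → value = 0.7354
Under Gödel:
  ~r = 1 − 0.41 = 0.59
  ~r | r = max(a, b) on (0.59, 0.41) = 0.59
  (~r | r) & t = min(a, b) on (0.59, 0.97) = 0.59
  → value = 0.5900
|0.7354 − 0.5900| = 0.145

0.145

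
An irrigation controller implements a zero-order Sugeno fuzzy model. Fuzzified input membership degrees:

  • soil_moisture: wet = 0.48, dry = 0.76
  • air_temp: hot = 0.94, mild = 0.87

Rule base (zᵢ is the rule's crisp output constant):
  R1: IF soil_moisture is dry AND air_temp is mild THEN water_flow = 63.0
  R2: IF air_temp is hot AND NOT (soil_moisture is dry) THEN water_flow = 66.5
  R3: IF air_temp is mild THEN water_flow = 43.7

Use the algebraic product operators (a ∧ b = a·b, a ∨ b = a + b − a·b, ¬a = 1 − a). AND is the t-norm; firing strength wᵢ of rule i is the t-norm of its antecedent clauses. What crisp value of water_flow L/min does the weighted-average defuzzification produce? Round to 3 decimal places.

R1 (z=63.0): dry=0.76, mild=0.87; AND[a·b] → w = 0.6612
R2 (z=66.5): hot=0.94, ¬dry=1−0.76=0.24; AND[a·b] → w = 0.2256
R3 (z=43.7): mild=0.87 → w = 0.8700
Weighted average = (0.6612·63.0 + 0.2256·66.5 + 0.8700·43.7) / (0.6612 + 0.2256 + 0.8700)
  = 94.6770 / 1.7568 = 53.892

53.892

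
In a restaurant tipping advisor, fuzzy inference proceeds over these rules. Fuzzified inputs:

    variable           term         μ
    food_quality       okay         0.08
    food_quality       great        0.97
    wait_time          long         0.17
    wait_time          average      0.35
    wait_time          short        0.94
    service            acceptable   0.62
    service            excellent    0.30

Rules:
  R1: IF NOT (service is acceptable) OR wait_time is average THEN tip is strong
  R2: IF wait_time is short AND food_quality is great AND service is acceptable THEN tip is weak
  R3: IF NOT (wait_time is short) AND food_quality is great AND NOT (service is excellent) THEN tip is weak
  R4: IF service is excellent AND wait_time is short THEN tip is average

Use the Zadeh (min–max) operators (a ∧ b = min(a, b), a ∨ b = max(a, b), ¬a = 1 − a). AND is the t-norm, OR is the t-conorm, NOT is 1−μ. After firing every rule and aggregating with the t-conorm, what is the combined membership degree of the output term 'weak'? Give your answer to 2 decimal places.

R1: ¬acceptable=1−0.62=0.38, average=0.35; OR[max(a, b)] → w = 0.38
R2: short=0.94, great=0.97, acceptable=0.62; AND[min(a, b)] → w = 0.62
R3: ¬short=1−0.94=0.06, great=0.97, ¬excellent=1−0.30=0.70; AND[min(a, b)] → w = 0.06
R4: excellent=0.30, short=0.94; AND[min(a, b)] → w = 0.30
Rules with consequent 'weak': {R2, R3} → strengths 0.62, 0.06
Aggregate via t-conorm [max(a, b)]: 0.62

0.62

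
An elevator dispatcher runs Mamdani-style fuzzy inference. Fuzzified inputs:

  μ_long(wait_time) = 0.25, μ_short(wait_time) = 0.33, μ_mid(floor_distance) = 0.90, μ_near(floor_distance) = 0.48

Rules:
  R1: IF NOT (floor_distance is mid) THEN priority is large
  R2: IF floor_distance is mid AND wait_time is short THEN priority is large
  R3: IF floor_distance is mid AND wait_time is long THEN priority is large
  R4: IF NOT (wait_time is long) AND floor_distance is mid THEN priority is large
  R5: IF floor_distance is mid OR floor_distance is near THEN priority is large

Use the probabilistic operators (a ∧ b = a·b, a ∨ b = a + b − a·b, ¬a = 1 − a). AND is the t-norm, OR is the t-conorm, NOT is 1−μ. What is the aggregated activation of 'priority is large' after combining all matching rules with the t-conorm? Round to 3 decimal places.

0.992

R1: ¬mid=1−0.90=0.10 → w = 0.1000
R2: mid=0.90, short=0.33; AND[a·b] → w = 0.2970
R3: mid=0.90, long=0.25; AND[a·b] → w = 0.2250
R4: ¬long=1−0.25=0.75, mid=0.90; AND[a·b] → w = 0.6750
R5: mid=0.90, near=0.48; OR[a + b − a·b] → w = 0.9480
Rules with consequent 'large': {R1, R2, R3, R4, R5} → strengths 0.1000, 0.2970, 0.2250, 0.6750, 0.9480
Aggregate via t-conorm [a + b − a·b]: 0.9917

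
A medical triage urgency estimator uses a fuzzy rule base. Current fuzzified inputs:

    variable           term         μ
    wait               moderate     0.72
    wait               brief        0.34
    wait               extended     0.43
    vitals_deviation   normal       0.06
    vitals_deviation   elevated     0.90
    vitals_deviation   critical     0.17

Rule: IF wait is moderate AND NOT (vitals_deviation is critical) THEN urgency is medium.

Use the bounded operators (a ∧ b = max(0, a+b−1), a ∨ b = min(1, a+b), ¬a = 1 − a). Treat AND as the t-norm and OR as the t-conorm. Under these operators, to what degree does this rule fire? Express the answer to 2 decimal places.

0.55

firing strength: moderate=0.72, ¬critical=1−0.17=0.83; AND[max(0, a+b−1)] → w = 0.55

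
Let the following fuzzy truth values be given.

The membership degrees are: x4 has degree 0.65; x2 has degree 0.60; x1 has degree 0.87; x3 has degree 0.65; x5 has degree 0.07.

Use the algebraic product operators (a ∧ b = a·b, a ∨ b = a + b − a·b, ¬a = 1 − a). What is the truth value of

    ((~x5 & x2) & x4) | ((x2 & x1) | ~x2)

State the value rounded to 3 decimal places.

0.817

~x5 = 1 − 0.0700 = 0.9300
~x5 & x2 = a·b on (0.9300, 0.6000) = 0.5580
(~x5 & x2) & x4 = a·b on (0.5580, 0.6500) = 0.3627
x2 & x1 = a·b on (0.6000, 0.8700) = 0.5220
~x2 = 1 − 0.6000 = 0.4000
(x2 & x1) | ~x2 = a + b − a·b on (0.5220, 0.4000) = 0.7132
((~x5 & x2) & x4) | ((x2 & x1) | ~x2) = a + b − a·b on (0.3627, 0.7132) = 0.8172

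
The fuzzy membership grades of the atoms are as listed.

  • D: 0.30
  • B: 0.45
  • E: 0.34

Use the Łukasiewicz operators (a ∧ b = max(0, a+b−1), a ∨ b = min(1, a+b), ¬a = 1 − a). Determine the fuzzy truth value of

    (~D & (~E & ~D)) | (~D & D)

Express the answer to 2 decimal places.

0.06

~D = 1 − 0.30 = 0.70
~E = 1 − 0.34 = 0.66
~D = 1 − 0.30 = 0.70
~E & ~D = max(0, a+b−1) on (0.66, 0.70) = 0.36
~D & (~E & ~D) = max(0, a+b−1) on (0.70, 0.36) = 0.06
~D = 1 − 0.30 = 0.70
~D & D = max(0, a+b−1) on (0.70, 0.30) = 0.00
(~D & (~E & ~D)) | (~D & D) = min(1, a+b) on (0.06, 0.00) = 0.06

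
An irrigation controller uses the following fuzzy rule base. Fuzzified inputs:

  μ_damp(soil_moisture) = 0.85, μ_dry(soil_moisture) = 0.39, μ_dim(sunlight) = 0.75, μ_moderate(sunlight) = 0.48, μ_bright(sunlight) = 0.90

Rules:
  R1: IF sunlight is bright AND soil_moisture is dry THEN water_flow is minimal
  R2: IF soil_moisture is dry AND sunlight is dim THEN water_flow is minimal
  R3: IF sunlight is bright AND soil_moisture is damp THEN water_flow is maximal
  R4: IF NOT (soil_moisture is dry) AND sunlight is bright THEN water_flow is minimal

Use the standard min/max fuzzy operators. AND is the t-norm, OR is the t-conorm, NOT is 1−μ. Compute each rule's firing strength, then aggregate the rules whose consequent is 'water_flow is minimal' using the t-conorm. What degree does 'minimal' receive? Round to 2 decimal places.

R1: bright=0.90, dry=0.39; AND[min(a, b)] → w = 0.39
R2: dry=0.39, dim=0.75; AND[min(a, b)] → w = 0.39
R3: bright=0.90, damp=0.85; AND[min(a, b)] → w = 0.85
R4: ¬dry=1−0.39=0.61, bright=0.90; AND[min(a, b)] → w = 0.61
Rules with consequent 'minimal': {R1, R2, R4} → strengths 0.39, 0.39, 0.61
Aggregate via t-conorm [max(a, b)]: 0.61

0.61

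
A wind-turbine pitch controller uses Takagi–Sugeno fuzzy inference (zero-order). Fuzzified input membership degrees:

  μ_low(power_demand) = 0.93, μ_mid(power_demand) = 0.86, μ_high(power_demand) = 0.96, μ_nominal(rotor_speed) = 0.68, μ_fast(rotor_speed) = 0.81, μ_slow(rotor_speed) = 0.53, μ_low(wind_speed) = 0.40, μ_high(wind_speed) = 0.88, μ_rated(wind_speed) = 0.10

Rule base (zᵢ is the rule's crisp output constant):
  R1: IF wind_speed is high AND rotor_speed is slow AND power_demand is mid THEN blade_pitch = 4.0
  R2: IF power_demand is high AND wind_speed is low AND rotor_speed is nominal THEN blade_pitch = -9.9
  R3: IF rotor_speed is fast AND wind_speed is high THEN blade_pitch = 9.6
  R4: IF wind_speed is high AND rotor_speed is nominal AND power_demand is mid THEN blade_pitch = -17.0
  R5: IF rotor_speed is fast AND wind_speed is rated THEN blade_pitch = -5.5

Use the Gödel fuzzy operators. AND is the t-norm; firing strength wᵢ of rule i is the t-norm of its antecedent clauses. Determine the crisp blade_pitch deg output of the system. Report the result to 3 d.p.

R1 (z=4.0): high=0.88, slow=0.53, mid=0.86; AND[min(a, b)] → w = 0.53
R2 (z=-9.9): high=0.96, low=0.40, nominal=0.68; AND[min(a, b)] → w = 0.40
R3 (z=9.6): fast=0.81, high=0.88; AND[min(a, b)] → w = 0.81
R4 (z=-17.0): high=0.88, nominal=0.68, mid=0.86; AND[min(a, b)] → w = 0.68
R5 (z=-5.5): fast=0.81, rated=0.10; AND[min(a, b)] → w = 0.10
Weighted average = (0.53·4.0 + 0.40·-9.9 + 0.81·9.6 + 0.68·-17.0 + 0.10·-5.5) / (0.53 + 0.40 + 0.81 + 0.68 + 0.10)
  = -6.1740 / 2.5200 = -2.450

-2.450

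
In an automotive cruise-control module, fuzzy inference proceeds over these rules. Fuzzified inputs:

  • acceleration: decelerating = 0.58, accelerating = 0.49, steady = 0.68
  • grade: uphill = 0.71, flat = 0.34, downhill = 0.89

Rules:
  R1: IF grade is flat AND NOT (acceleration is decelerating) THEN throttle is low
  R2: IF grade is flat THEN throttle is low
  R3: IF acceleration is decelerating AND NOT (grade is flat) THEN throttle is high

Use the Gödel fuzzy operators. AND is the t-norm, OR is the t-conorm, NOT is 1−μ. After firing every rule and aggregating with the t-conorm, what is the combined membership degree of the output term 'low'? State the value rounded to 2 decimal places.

0.34

R1: flat=0.34, ¬decelerating=1−0.58=0.42; AND[min(a, b)] → w = 0.34
R2: flat=0.34 → w = 0.34
R3: decelerating=0.58, ¬flat=1−0.34=0.66; AND[min(a, b)] → w = 0.58
Rules with consequent 'low': {R1, R2} → strengths 0.34, 0.34
Aggregate via t-conorm [max(a, b)]: 0.34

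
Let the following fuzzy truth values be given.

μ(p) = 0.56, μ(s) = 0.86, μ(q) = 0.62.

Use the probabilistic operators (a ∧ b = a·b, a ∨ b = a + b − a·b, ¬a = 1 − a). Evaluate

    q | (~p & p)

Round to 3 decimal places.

0.714

~p = 1 − 0.5600 = 0.4400
~p & p = a·b on (0.4400, 0.5600) = 0.2464
q | (~p & p) = a + b − a·b on (0.6200, 0.2464) = 0.7136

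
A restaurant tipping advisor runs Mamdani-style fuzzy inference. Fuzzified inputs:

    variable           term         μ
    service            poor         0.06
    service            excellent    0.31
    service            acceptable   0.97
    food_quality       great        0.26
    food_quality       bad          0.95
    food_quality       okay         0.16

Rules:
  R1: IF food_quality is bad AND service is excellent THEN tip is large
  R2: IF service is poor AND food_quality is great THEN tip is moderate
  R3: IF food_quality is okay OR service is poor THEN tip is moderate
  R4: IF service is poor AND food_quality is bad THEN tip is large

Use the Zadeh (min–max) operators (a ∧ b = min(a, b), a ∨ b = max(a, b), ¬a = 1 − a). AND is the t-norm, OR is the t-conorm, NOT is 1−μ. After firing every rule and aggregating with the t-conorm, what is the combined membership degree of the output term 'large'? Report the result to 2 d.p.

0.31

R1: bad=0.95, excellent=0.31; AND[min(a, b)] → w = 0.31
R2: poor=0.06, great=0.26; AND[min(a, b)] → w = 0.06
R3: okay=0.16, poor=0.06; OR[max(a, b)] → w = 0.16
R4: poor=0.06, bad=0.95; AND[min(a, b)] → w = 0.06
Rules with consequent 'large': {R1, R4} → strengths 0.31, 0.06
Aggregate via t-conorm [max(a, b)]: 0.31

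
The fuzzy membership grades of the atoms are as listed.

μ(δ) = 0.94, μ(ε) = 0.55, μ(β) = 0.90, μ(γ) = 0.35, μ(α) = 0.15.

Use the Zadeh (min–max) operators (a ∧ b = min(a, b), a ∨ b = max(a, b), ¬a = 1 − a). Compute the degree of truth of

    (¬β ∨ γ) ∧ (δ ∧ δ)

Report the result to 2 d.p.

0.35

¬β = 1 − 0.90 = 0.10
¬β ∨ γ = max(a, b) on (0.10, 0.35) = 0.35
δ ∧ δ = min(a, b) on (0.94, 0.94) = 0.94
(¬β ∨ γ) ∧ (δ ∧ δ) = min(a, b) on (0.35, 0.94) = 0.35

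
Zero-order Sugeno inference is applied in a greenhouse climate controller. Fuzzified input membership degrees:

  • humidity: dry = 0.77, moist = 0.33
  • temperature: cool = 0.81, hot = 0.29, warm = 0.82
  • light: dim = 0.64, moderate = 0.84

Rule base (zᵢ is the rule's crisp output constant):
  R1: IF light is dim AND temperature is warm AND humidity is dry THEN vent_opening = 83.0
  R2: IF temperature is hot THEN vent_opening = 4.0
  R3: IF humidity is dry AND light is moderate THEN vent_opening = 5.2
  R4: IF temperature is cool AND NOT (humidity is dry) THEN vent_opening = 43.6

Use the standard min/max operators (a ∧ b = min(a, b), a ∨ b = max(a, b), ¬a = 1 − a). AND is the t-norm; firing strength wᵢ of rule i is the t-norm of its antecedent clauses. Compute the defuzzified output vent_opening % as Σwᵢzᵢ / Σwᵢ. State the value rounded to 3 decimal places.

35.395

R1 (z=83.0): dim=0.64, warm=0.82, dry=0.77; AND[min(a, b)] → w = 0.64
R2 (z=4.0): hot=0.29 → w = 0.29
R3 (z=5.2): dry=0.77, moderate=0.84; AND[min(a, b)] → w = 0.77
R4 (z=43.6): cool=0.81, ¬dry=1−0.77=0.23; AND[min(a, b)] → w = 0.23
Weighted average = (0.64·83.0 + 0.29·4.0 + 0.77·5.2 + 0.23·43.6) / (0.64 + 0.29 + 0.77 + 0.23)
  = 68.3120 / 1.9300 = 35.395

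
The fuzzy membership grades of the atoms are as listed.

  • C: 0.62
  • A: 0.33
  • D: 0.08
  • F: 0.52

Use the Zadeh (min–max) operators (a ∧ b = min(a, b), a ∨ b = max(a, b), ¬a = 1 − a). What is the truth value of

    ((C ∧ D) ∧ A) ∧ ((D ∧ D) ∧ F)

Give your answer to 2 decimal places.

C ∧ D = min(a, b) on (0.62, 0.08) = 0.08
(C ∧ D) ∧ A = min(a, b) on (0.08, 0.33) = 0.08
D ∧ D = min(a, b) on (0.08, 0.08) = 0.08
(D ∧ D) ∧ F = min(a, b) on (0.08, 0.52) = 0.08
((C ∧ D) ∧ A) ∧ ((D ∧ D) ∧ F) = min(a, b) on (0.08, 0.08) = 0.08

0.08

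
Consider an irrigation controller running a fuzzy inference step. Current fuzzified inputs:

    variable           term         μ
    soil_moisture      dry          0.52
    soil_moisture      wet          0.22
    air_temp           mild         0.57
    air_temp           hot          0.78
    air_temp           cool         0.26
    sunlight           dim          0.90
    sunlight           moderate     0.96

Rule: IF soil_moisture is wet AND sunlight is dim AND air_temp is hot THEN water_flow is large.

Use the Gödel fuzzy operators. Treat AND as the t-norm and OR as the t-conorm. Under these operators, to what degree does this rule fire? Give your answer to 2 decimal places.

0.22

firing strength: wet=0.22, dim=0.90, hot=0.78; AND[min(a, b)] → w = 0.22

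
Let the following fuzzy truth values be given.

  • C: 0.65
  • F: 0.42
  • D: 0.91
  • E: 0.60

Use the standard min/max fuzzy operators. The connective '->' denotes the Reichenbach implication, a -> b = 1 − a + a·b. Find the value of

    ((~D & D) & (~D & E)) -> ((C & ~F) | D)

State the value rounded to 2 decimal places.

~D = 1 − 0.91 = 0.09
~D & D = min(a, b) on (0.09, 0.91) = 0.09
~D = 1 − 0.91 = 0.09
~D & E = min(a, b) on (0.09, 0.60) = 0.09
(~D & D) & (~D & E) = min(a, b) on (0.09, 0.09) = 0.09
~F = 1 − 0.42 = 0.58
C & ~F = min(a, b) on (0.65, 0.58) = 0.58
(C & ~F) | D = max(a, b) on (0.58, 0.91) = 0.91
((~D & D) & (~D & E)) -> ((C & ~F) | D)  [Reichenbach: 1 − a + a·b] with a=0.09, b=0.91 → 0.99

0.99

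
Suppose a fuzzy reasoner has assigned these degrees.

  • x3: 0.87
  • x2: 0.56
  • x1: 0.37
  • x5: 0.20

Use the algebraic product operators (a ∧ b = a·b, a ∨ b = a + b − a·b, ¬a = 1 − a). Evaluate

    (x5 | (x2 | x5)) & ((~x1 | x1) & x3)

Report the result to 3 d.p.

x2 | x5 = a + b − a·b on (0.5600, 0.2000) = 0.6480
x5 | (x2 | x5) = a + b − a·b on (0.2000, 0.6480) = 0.7184
~x1 = 1 − 0.3700 = 0.6300
~x1 | x1 = a + b − a·b on (0.6300, 0.3700) = 0.7669
(~x1 | x1) & x3 = a·b on (0.7669, 0.8700) = 0.6672
(x5 | (x2 | x5)) & ((~x1 | x1) & x3) = a·b on (0.7184, 0.6672) = 0.4793

0.479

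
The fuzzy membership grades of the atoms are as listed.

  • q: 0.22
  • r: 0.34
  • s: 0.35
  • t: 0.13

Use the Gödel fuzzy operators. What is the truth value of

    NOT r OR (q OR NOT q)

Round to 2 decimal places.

0.78

NOT r = 1 − 0.34 = 0.66
NOT q = 1 − 0.22 = 0.78
q OR NOT q = max(a, b) on (0.22, 0.78) = 0.78
NOT r OR (q OR NOT q) = max(a, b) on (0.66, 0.78) = 0.78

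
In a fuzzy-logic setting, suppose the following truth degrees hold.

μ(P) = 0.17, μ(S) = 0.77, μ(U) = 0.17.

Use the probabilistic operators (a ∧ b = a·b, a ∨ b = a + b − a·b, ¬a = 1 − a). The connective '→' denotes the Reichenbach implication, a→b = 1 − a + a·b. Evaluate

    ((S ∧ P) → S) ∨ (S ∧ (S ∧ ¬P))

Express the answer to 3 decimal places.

0.985

S ∧ P = a·b on (0.7700, 0.1700) = 0.1309
(S ∧ P) → S  [Reichenbach: 1 − a + a·b] with a=0.1309, b=0.7700 → 0.9699
¬P = 1 − 0.1700 = 0.8300
S ∧ ¬P = a·b on (0.7700, 0.8300) = 0.6391
S ∧ (S ∧ ¬P) = a·b on (0.7700, 0.6391) = 0.4921
((S ∧ P) → S) ∨ (S ∧ (S ∧ ¬P)) = a + b − a·b on (0.9699, 0.4921) = 0.9847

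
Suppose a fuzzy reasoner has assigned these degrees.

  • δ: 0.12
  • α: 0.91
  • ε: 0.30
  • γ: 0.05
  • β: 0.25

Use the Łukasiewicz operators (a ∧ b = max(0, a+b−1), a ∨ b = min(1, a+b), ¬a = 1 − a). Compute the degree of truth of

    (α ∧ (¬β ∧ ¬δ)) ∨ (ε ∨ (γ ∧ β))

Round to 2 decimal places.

¬β = 1 − 0.25 = 0.75
¬δ = 1 − 0.12 = 0.88
¬β ∧ ¬δ = max(0, a+b−1) on (0.75, 0.88) = 0.63
α ∧ (¬β ∧ ¬δ) = max(0, a+b−1) on (0.91, 0.63) = 0.54
γ ∧ β = max(0, a+b−1) on (0.05, 0.25) = 0.00
ε ∨ (γ ∧ β) = min(1, a+b) on (0.30, 0.00) = 0.30
(α ∧ (¬β ∧ ¬δ)) ∨ (ε ∨ (γ ∧ β)) = min(1, a+b) on (0.54, 0.30) = 0.84

0.84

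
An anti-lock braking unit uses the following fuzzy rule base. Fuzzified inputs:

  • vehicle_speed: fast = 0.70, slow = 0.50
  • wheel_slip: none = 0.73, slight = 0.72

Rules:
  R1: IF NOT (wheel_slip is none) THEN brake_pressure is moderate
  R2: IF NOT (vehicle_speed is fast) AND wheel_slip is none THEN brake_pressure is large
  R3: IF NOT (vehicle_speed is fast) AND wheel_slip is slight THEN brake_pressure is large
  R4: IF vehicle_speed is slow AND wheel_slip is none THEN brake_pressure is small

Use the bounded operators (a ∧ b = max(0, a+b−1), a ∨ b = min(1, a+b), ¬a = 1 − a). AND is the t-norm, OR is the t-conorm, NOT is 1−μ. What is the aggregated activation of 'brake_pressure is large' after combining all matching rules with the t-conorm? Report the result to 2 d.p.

R1: ¬none=1−0.73=0.27 → w = 0.27
R2: ¬fast=1−0.70=0.30, none=0.73; AND[max(0, a+b−1)] → w = 0.03
R3: ¬fast=1−0.70=0.30, slight=0.72; AND[max(0, a+b−1)] → w = 0.02
R4: slow=0.50, none=0.73; AND[max(0, a+b−1)] → w = 0.23
Rules with consequent 'large': {R2, R3} → strengths 0.03, 0.02
Aggregate via t-conorm [min(1, a+b)]: 0.05

0.05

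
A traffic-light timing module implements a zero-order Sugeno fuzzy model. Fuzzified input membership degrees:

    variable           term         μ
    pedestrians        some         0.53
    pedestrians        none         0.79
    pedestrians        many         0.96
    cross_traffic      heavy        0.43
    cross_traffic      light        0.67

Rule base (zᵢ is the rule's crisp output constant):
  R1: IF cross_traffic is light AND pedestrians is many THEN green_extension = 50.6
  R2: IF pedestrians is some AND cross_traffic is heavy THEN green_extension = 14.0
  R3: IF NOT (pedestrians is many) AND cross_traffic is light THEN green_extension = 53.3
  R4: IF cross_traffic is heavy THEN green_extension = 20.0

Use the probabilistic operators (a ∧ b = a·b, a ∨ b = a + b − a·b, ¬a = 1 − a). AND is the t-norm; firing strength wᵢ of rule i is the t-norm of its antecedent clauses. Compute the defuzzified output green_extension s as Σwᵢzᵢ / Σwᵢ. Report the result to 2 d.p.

34.46

R1 (z=50.6): light=0.67, many=0.96; AND[a·b] → w = 0.6432
R2 (z=14.0): some=0.53, heavy=0.43; AND[a·b] → w = 0.2279
R3 (z=53.3): ¬many=1−0.96=0.04, light=0.67; AND[a·b] → w = 0.0268
R4 (z=20.0): heavy=0.43 → w = 0.4300
Weighted average = (0.6432·50.6 + 0.2279·14.0 + 0.0268·53.3 + 0.4300·20.0) / (0.6432 + 0.2279 + 0.0268 + 0.4300)
  = 45.7650 / 1.3279 = 34.46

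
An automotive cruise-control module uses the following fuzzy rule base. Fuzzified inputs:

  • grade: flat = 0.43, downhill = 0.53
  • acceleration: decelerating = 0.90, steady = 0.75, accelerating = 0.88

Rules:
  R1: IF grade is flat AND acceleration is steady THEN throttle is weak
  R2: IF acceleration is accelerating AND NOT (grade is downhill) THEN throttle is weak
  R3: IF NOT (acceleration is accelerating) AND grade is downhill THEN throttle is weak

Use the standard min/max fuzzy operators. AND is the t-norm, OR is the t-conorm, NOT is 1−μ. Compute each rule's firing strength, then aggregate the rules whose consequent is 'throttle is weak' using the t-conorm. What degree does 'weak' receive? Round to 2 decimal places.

R1: flat=0.43, steady=0.75; AND[min(a, b)] → w = 0.43
R2: accelerating=0.88, ¬downhill=1−0.53=0.47; AND[min(a, b)] → w = 0.47
R3: ¬accelerating=1−0.88=0.12, downhill=0.53; AND[min(a, b)] → w = 0.12
Rules with consequent 'weak': {R1, R2, R3} → strengths 0.43, 0.47, 0.12
Aggregate via t-conorm [max(a, b)]: 0.47

0.47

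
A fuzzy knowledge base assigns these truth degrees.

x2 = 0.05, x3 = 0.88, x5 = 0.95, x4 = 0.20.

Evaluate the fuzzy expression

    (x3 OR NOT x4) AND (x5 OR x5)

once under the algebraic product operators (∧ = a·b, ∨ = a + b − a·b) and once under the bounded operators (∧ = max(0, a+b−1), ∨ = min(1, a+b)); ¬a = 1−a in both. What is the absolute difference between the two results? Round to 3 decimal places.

0.026

Under algebraic product:
  NOT x4 = 1 − 0.2000 = 0.8000
  x3 OR NOT x4 = a + b − a·b on (0.8800, 0.8000) = 0.9760
  x5 OR x5 = a + b − a·b on (0.9500, 0.9500) = 0.9975
  (x3 OR NOT x4) AND (x5 OR x5) = a·b on (0.9760, 0.9975) = 0.9736
  → value = 0.9736
Under bounded:
  NOT x4 = 1 − 0.20 = 0.80
  x3 OR NOT x4 = min(1, a+b) on (0.88, 0.80) = 1.00
  x5 OR x5 = min(1, a+b) on (0.95, 0.95) = 1.00
  (x3 OR NOT x4) AND (x5 OR x5) = max(0, a+b−1) on (1.00, 1.00) = 1.00
  → value = 1.0000
|0.9736 − 1.0000| = 0.026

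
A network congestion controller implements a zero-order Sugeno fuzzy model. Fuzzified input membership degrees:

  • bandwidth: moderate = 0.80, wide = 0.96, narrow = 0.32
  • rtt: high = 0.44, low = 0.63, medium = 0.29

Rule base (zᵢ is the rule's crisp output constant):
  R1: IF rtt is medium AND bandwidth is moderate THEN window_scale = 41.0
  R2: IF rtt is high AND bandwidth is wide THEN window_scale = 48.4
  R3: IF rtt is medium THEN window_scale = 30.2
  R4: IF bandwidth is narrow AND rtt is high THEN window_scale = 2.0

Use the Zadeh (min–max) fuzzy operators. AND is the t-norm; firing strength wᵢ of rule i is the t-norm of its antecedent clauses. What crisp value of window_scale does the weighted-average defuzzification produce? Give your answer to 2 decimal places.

R1 (z=41.0): medium=0.29, moderate=0.80; AND[min(a, b)] → w = 0.29
R2 (z=48.4): high=0.44, wide=0.96; AND[min(a, b)] → w = 0.44
R3 (z=30.2): medium=0.29 → w = 0.29
R4 (z=2.0): narrow=0.32, high=0.44; AND[min(a, b)] → w = 0.32
Weighted average = (0.29·41.0 + 0.44·48.4 + 0.29·30.2 + 0.32·2.0) / (0.29 + 0.44 + 0.29 + 0.32)
  = 42.5840 / 1.3400 = 31.78

31.78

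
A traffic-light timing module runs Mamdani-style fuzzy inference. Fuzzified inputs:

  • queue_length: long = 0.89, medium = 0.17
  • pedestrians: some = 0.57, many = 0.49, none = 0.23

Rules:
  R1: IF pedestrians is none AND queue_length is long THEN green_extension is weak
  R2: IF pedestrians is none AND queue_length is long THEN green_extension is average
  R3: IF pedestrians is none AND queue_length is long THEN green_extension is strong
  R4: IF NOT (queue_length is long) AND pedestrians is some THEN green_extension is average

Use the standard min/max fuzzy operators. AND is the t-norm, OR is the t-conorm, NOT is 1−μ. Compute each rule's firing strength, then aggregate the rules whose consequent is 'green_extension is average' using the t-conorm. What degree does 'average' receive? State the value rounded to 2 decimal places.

R1: none=0.23, long=0.89; AND[min(a, b)] → w = 0.23
R2: none=0.23, long=0.89; AND[min(a, b)] → w = 0.23
R3: none=0.23, long=0.89; AND[min(a, b)] → w = 0.23
R4: ¬long=1−0.89=0.11, some=0.57; AND[min(a, b)] → w = 0.11
Rules with consequent 'average': {R2, R4} → strengths 0.23, 0.11
Aggregate via t-conorm [max(a, b)]: 0.23

0.23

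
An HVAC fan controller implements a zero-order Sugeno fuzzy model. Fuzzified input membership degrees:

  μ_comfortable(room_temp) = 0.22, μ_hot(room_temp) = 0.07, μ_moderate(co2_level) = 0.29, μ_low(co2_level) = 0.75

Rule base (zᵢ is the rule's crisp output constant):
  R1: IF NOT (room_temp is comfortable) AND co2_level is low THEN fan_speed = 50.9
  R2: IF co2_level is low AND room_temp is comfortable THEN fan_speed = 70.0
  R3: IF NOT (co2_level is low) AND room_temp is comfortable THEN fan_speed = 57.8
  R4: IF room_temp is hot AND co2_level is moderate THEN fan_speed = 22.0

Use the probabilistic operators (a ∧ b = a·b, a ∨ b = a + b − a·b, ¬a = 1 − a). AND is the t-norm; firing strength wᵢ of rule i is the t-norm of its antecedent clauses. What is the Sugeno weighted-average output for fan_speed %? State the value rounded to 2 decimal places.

R1 (z=50.9): ¬comfortable=1−0.22=0.78, low=0.75; AND[a·b] → w = 0.5850
R2 (z=70.0): low=0.75, comfortable=0.22; AND[a·b] → w = 0.1650
R3 (z=57.8): ¬low=1−0.75=0.25, comfortable=0.22; AND[a·b] → w = 0.0550
R4 (z=22.0): hot=0.07, moderate=0.29; AND[a·b] → w = 0.0203
Weighted average = (0.5850·50.9 + 0.1650·70.0 + 0.0550·57.8 + 0.0203·22.0) / (0.5850 + 0.1650 + 0.0550 + 0.0203)
  = 44.9521 / 0.8253 = 54.47

54.47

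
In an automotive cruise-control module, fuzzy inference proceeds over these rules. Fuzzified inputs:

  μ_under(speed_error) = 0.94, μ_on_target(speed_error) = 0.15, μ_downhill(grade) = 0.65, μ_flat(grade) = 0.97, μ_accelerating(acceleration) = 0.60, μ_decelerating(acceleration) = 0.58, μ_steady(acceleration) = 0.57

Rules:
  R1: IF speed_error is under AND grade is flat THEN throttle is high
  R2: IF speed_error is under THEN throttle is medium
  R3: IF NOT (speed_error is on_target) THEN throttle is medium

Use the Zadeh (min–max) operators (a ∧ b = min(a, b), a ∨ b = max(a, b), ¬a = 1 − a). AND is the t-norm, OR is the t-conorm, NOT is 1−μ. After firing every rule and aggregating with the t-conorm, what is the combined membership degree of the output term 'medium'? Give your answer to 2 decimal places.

R1: under=0.94, flat=0.97; AND[min(a, b)] → w = 0.94
R2: under=0.94 → w = 0.94
R3: ¬on_target=1−0.15=0.85 → w = 0.85
Rules with consequent 'medium': {R2, R3} → strengths 0.94, 0.85
Aggregate via t-conorm [max(a, b)]: 0.94

0.94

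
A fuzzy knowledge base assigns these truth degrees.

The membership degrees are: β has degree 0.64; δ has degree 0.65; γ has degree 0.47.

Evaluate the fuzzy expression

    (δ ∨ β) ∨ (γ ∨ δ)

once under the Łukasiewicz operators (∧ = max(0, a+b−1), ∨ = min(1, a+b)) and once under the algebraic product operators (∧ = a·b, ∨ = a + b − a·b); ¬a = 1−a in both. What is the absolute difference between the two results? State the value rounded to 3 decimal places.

0.023

Under Łukasiewicz:
  δ ∨ β = min(1, a+b) on (0.65, 0.64) = 1.00
  γ ∨ δ = min(1, a+b) on (0.47, 0.65) = 1.00
  (δ ∨ β) ∨ (γ ∨ δ) = min(1, a+b) on (1.00, 1.00) = 1.00
  → value = 1.0000
Under algebraic product:
  δ ∨ β = a + b − a·b on (0.6500, 0.6400) = 0.8740
  γ ∨ δ = a + b − a·b on (0.4700, 0.6500) = 0.8145
  (δ ∨ β) ∨ (γ ∨ δ) = a + b − a·b on (0.8740, 0.8145) = 0.9766
  → value = 0.9766
|1.0000 − 0.9766| = 0.023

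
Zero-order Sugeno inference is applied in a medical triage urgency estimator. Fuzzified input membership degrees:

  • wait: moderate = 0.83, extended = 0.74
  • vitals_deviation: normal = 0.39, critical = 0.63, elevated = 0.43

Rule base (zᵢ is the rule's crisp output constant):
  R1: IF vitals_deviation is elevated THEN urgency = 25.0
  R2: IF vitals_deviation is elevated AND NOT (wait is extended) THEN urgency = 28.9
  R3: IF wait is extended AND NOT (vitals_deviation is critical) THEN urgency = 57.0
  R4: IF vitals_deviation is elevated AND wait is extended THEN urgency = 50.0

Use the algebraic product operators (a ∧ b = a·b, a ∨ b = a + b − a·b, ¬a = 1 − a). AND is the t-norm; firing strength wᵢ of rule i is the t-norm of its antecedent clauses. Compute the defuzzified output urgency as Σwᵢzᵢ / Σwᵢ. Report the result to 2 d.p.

R1 (z=25.0): elevated=0.43 → w = 0.4300
R2 (z=28.9): elevated=0.43, ¬extended=1−0.74=0.26; AND[a·b] → w = 0.1118
R3 (z=57.0): extended=0.74, ¬critical=1−0.63=0.37; AND[a·b] → w = 0.2738
R4 (z=50.0): elevated=0.43, extended=0.74; AND[a·b] → w = 0.3182
Weighted average = (0.4300·25.0 + 0.1118·28.9 + 0.2738·57.0 + 0.3182·50.0) / (0.4300 + 0.1118 + 0.2738 + 0.3182)
  = 45.4976 / 1.1338 = 40.13

40.13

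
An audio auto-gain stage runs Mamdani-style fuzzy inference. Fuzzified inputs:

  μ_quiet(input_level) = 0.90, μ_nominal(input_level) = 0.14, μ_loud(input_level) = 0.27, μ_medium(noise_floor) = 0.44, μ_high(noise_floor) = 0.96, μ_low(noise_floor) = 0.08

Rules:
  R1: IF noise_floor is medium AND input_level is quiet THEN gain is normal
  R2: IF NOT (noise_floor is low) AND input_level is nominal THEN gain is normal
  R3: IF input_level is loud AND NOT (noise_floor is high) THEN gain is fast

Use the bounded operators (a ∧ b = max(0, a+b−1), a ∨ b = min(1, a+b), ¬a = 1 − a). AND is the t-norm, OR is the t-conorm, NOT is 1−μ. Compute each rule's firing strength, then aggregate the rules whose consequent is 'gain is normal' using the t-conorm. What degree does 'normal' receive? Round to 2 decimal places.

R1: medium=0.44, quiet=0.90; AND[max(0, a+b−1)] → w = 0.34
R2: ¬low=1−0.08=0.92, nominal=0.14; AND[max(0, a+b−1)] → w = 0.06
R3: loud=0.27, ¬high=1−0.96=0.04; AND[max(0, a+b−1)] → w = 0.00
Rules with consequent 'normal': {R1, R2} → strengths 0.34, 0.06
Aggregate via t-conorm [min(1, a+b)]: 0.40

0.40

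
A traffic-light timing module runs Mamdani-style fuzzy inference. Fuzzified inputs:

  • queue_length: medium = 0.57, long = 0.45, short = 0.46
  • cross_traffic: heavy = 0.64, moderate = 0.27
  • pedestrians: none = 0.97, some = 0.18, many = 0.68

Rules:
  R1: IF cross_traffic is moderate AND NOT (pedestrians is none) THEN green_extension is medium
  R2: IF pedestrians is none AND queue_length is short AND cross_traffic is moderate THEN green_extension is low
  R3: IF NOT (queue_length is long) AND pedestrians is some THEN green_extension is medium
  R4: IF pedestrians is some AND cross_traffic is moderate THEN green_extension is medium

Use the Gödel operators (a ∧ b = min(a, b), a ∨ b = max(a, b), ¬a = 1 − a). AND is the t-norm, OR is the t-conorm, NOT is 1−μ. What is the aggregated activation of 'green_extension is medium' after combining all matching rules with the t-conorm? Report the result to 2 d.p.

0.18

R1: moderate=0.27, ¬none=1−0.97=0.03; AND[min(a, b)] → w = 0.03
R2: none=0.97, short=0.46, moderate=0.27; AND[min(a, b)] → w = 0.27
R3: ¬long=1−0.45=0.55, some=0.18; AND[min(a, b)] → w = 0.18
R4: some=0.18, moderate=0.27; AND[min(a, b)] → w = 0.18
Rules with consequent 'medium': {R1, R3, R4} → strengths 0.03, 0.18, 0.18
Aggregate via t-conorm [max(a, b)]: 0.18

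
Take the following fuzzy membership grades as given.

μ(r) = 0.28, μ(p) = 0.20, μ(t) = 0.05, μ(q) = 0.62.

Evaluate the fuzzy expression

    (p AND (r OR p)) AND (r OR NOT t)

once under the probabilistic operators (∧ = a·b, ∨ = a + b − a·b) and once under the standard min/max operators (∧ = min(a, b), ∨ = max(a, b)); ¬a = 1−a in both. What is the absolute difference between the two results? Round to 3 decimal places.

Under probabilistic:
  r OR p = a + b − a·b on (0.2800, 0.2000) = 0.4240
  p AND (r OR p) = a·b on (0.2000, 0.4240) = 0.0848
  NOT t = 1 − 0.0500 = 0.9500
  r OR NOT t = a + b − a·b on (0.2800, 0.9500) = 0.9640
  (p AND (r OR p)) AND (r OR NOT t) = a·b on (0.0848, 0.9640) = 0.0817
  → value = 0.0817
Under standard min/max:
  r OR p = max(a, b) on (0.28, 0.20) = 0.28
  p AND (r OR p) = min(a, b) on (0.20, 0.28) = 0.20
  NOT t = 1 − 0.05 = 0.95
  r OR NOT t = max(a, b) on (0.28, 0.95) = 0.95
  (p AND (r OR p)) AND (r OR NOT t) = min(a, b) on (0.20, 0.95) = 0.20
  → value = 0.2000
|0.0817 − 0.2000| = 0.118

0.118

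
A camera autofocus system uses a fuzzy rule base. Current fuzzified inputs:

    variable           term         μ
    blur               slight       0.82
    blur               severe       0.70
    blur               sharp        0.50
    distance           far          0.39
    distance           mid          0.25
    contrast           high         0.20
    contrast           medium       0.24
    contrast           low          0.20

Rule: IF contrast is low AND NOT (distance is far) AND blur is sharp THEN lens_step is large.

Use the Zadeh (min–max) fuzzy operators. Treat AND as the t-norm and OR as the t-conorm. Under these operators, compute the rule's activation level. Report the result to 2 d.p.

0.20

firing strength: low=0.20, ¬far=1−0.39=0.61, sharp=0.50; AND[min(a, b)] → w = 0.20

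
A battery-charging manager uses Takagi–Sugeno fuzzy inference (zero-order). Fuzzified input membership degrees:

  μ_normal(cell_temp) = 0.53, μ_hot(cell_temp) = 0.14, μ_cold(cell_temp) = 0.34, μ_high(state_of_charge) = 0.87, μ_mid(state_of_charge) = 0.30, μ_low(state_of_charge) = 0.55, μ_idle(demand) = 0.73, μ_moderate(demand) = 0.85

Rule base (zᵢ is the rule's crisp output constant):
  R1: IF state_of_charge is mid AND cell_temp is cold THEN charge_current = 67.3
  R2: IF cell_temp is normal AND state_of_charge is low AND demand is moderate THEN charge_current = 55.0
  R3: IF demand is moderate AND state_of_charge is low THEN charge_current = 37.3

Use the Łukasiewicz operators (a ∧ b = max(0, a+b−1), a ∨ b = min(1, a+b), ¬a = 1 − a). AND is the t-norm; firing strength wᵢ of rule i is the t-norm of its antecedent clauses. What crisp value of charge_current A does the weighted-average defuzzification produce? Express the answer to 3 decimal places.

37.300

R1 (z=67.3): mid=0.30, cold=0.34; AND[max(0, a+b−1)] → w = 0.00
R2 (z=55.0): normal=0.53, low=0.55, moderate=0.85; AND[max(0, a+b−1)] → w = 0.00
R3 (z=37.3): moderate=0.85, low=0.55; AND[max(0, a+b−1)] → w = 0.40
Weighted average = (0.00·67.3 + 0.00·55.0 + 0.40·37.3) / (0.00 + 0.00 + 0.40)
  = 14.9200 / 0.4000 = 37.300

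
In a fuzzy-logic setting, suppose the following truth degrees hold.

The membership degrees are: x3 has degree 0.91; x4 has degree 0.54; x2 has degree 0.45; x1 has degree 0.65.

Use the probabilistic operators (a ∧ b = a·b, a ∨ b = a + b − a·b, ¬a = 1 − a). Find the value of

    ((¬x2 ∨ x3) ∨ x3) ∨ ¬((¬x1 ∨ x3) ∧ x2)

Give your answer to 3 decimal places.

¬x2 = 1 − 0.4500 = 0.5500
¬x2 ∨ x3 = a + b − a·b on (0.5500, 0.9100) = 0.9595
(¬x2 ∨ x3) ∨ x3 = a + b − a·b on (0.9595, 0.9100) = 0.9964
¬x1 = 1 − 0.6500 = 0.3500
¬x1 ∨ x3 = a + b − a·b on (0.3500, 0.9100) = 0.9415
(¬x1 ∨ x3) ∧ x2 = a·b on (0.9415, 0.4500) = 0.4237
¬((¬x1 ∨ x3) ∧ x2) = 1 − 0.4237 = 0.5763
((¬x2 ∨ x3) ∨ x3) ∨ ¬((¬x1 ∨ x3) ∧ x2) = a + b − a·b on (0.9964, 0.5763) = 0.9985

0.998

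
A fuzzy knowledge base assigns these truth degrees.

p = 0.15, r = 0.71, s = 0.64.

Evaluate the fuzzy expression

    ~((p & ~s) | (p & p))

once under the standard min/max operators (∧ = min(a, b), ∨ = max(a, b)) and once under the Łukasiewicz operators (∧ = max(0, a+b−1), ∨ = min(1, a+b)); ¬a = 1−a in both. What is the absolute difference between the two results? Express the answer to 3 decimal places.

Under standard min/max:
  ~s = 1 − 0.64 = 0.36
  p & ~s = min(a, b) on (0.15, 0.36) = 0.15
  p & p = min(a, b) on (0.15, 0.15) = 0.15
  (p & ~s) | (p & p) = max(a, b) on (0.15, 0.15) = 0.15
  ~((p & ~s) | (p & p)) = 1 − 0.15 = 0.85
  → value = 0.8500
Under Łukasiewicz:
  ~s = 1 − 0.64 = 0.36
  p & ~s = max(0, a+b−1) on (0.15, 0.36) = 0.00
  p & p = max(0, a+b−1) on (0.15, 0.15) = 0.00
  (p & ~s) | (p & p) = min(1, a+b) on (0.00, 0.00) = 0.00
  ~((p & ~s) | (p & p)) = 1 − 0.00 = 1.00
  → value = 1.0000
|0.8500 − 1.0000| = 0.150

0.150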